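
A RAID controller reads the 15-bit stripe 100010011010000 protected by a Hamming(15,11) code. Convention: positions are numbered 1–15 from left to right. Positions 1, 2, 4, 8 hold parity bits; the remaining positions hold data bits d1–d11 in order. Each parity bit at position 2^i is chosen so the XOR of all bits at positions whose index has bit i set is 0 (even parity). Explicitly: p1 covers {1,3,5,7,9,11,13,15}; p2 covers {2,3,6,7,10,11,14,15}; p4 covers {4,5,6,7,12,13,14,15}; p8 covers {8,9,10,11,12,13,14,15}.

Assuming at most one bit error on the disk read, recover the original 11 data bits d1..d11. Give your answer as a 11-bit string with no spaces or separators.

s1 (pos 1,3,5,7,9,11,13,15): 1⊕0⊕1⊕0⊕1⊕1⊕0⊕0 = 0
s2 (pos 2,3,6,7,10,11,14,15): 0⊕0⊕0⊕0⊕0⊕1⊕0⊕0 = 1
s4 (pos 4,5,6,7,12,13,14,15): 0⊕1⊕0⊕0⊕0⊕0⊕0⊕0 = 1
s8 (pos 8,9,10,11,12,13,14,15): 1⊕1⊕0⊕1⊕0⊕0⊕0⊕0 = 1
Syndrome s8…s1 = 1110 → error at position 14.
Flip position 14: 100010011010000 → 100010011010010
Read data bits from positions 3,5,6,7,9,10,11,12,13,14,15: 01001010010

01001010010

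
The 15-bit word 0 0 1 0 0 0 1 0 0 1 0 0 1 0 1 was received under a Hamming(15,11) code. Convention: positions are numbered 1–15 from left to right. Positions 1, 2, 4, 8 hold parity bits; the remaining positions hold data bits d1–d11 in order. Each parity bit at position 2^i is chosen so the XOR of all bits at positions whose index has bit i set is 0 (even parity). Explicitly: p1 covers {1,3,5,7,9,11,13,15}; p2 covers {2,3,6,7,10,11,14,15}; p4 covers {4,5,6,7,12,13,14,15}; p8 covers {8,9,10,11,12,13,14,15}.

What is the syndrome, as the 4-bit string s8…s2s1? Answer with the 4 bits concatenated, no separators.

1100

s1 (pos 1,3,5,7,9,11,13,15): 0⊕1⊕0⊕1⊕0⊕0⊕1⊕1 = 0
s2 (pos 2,3,6,7,10,11,14,15): 0⊕1⊕0⊕1⊕1⊕0⊕0⊕1 = 0
s4 (pos 4,5,6,7,12,13,14,15): 0⊕0⊕0⊕1⊕0⊕1⊕0⊕1 = 1
s8 (pos 8,9,10,11,12,13,14,15): 0⊕0⊕1⊕0⊕0⊕1⊕0⊕1 = 1
Syndrome s8…s1 = 1100 → error at position 12.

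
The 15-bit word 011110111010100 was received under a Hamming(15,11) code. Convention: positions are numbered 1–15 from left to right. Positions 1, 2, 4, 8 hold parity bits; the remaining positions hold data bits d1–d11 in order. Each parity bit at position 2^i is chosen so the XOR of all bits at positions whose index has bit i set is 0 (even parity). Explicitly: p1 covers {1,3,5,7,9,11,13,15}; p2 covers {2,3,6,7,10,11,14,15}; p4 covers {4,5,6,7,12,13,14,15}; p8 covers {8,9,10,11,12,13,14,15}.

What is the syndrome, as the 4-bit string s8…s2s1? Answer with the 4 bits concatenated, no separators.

0000

s1 (pos 1,3,5,7,9,11,13,15): 0⊕1⊕1⊕1⊕1⊕1⊕1⊕0 = 0
s2 (pos 2,3,6,7,10,11,14,15): 1⊕1⊕0⊕1⊕0⊕1⊕0⊕0 = 0
s4 (pos 4,5,6,7,12,13,14,15): 1⊕1⊕0⊕1⊕0⊕1⊕0⊕0 = 0
s8 (pos 8,9,10,11,12,13,14,15): 1⊕1⊕0⊕1⊕0⊕1⊕0⊕0 = 0
Syndrome s8…s1 = 0000 → no error.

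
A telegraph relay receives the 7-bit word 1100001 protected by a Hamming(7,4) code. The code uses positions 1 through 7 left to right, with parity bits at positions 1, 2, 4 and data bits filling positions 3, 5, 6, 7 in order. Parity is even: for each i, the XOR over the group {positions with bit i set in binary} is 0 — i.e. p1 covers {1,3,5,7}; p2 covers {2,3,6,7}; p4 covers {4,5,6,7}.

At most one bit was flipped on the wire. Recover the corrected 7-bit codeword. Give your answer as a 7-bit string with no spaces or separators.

s1 (pos 1,3,5,7): 1⊕0⊕0⊕1 = 0
s2 (pos 2,3,6,7): 1⊕0⊕0⊕1 = 0
s4 (pos 4,5,6,7): 0⊕0⊕0⊕1 = 1
Syndrome s4…s1 = 100 → error at position 4.
Flip position 4: 1100001 → 1101001

1101001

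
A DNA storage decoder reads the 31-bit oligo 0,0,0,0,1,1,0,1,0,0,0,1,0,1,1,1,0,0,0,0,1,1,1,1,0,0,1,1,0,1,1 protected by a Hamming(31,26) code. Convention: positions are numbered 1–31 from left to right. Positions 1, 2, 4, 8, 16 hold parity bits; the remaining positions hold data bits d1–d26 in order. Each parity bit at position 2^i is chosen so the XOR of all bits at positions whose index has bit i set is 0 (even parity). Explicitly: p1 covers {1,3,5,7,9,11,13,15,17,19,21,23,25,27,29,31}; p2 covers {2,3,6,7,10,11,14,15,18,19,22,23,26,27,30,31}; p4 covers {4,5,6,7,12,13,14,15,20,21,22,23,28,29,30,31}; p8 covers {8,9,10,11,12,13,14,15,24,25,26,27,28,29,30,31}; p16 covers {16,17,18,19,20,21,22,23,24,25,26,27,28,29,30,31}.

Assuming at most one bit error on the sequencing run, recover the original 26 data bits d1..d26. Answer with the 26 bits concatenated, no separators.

s1 (pos 1,3,5,7,9,11,13,15,17,19,21,23,25,27,29,31): 0⊕0⊕1⊕0⊕0⊕0⊕0⊕1⊕0⊕0⊕1⊕1⊕0⊕1⊕0⊕1 = 0
s2 (pos 2,3,6,7,10,11,14,15,18,19,22,23,26,27,30,31): 0⊕0⊕1⊕0⊕0⊕0⊕1⊕1⊕0⊕0⊕1⊕1⊕0⊕1⊕1⊕1 = 0
s4 (pos 4,5,6,7,12,13,14,15,20,21,22,23,28,29,30,31): 0⊕1⊕1⊕0⊕1⊕0⊕1⊕1⊕0⊕1⊕1⊕1⊕1⊕0⊕1⊕1 = 1
s8 (pos 8,9,10,11,12,13,14,15,24,25,26,27,28,29,30,31): 1⊕0⊕0⊕0⊕1⊕0⊕1⊕1⊕1⊕0⊕0⊕1⊕1⊕0⊕1⊕1 = 1
s16 (pos 16,17,18,19,20,21,22,23,24,25,26,27,28,29,30,31): 1⊕0⊕0⊕0⊕0⊕1⊕1⊕1⊕1⊕0⊕0⊕1⊕1⊕0⊕1⊕1 = 1
Syndrome s16…s1 = 11100 → error at position 28.
Flip position 28: 0000110100010111000011110011011 → 0000110100010111000011110010011
Read data bits from positions 3,5,6,7,9,10,11,12,13,14,15,17,18,19,20,21,22,23,24,25,26,27,28,29,30,31: 01100001011000011110010011

01100001011000011110010011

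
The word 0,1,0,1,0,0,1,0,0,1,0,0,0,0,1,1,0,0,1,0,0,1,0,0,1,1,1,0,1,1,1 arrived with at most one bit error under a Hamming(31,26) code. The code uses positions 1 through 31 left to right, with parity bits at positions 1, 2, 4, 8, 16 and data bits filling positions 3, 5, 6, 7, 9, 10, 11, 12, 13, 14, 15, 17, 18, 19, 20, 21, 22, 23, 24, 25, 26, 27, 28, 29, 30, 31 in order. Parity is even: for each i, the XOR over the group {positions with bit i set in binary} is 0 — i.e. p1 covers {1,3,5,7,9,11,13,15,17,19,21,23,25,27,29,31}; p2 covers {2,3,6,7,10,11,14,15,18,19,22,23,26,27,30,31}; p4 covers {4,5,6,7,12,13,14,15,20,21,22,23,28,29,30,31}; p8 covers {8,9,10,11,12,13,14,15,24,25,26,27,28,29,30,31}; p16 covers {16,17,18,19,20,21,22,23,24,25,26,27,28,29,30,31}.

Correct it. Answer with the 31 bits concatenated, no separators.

0101001001000011001011001110111

s1 (pos 1,3,5,7,9,11,13,15,17,19,21,23,25,27,29,31): 0⊕0⊕0⊕1⊕0⊕0⊕0⊕1⊕0⊕1⊕0⊕0⊕1⊕1⊕1⊕1 = 1
s2 (pos 2,3,6,7,10,11,14,15,18,19,22,23,26,27,30,31): 1⊕0⊕0⊕1⊕1⊕0⊕0⊕1⊕0⊕1⊕1⊕0⊕1⊕1⊕1⊕1 = 0
s4 (pos 4,5,6,7,12,13,14,15,20,21,22,23,28,29,30,31): 1⊕0⊕0⊕1⊕0⊕0⊕0⊕1⊕0⊕0⊕1⊕0⊕0⊕1⊕1⊕1 = 1
s8 (pos 8,9,10,11,12,13,14,15,24,25,26,27,28,29,30,31): 0⊕0⊕1⊕0⊕0⊕0⊕0⊕1⊕0⊕1⊕1⊕1⊕0⊕1⊕1⊕1 = 0
s16 (pos 16,17,18,19,20,21,22,23,24,25,26,27,28,29,30,31): 1⊕0⊕0⊕1⊕0⊕0⊕1⊕0⊕0⊕1⊕1⊕1⊕0⊕1⊕1⊕1 = 1
Syndrome s16…s1 = 10101 → error at position 21.
Flip position 21: 0101001001000011001001001110111 → 0101001001000011001011001110111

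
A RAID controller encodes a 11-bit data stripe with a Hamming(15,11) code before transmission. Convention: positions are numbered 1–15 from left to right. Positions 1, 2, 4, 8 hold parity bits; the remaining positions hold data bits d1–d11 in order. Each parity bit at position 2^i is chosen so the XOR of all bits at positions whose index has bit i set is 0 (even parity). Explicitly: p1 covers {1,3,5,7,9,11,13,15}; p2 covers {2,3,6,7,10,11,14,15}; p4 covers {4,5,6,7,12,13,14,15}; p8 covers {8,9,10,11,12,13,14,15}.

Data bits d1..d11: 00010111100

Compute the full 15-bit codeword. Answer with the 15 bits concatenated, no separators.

Place data at non-parity positions: p1 p2 0 p4 0 0 1 p8 0 1 1 1 1 0 0
p1 (pos 1,3,5,7,9,11,13,15): XOR of data positions = 0⊕0⊕1⊕0⊕1⊕1⊕0 = 1
p2 (pos 2,3,6,7,10,11,14,15): XOR of data positions = 0⊕0⊕1⊕1⊕1⊕0⊕0 = 1
p4 (pos 4,5,6,7,12,13,14,15): XOR of data positions = 0⊕0⊕1⊕1⊕1⊕0⊕0 = 1
p8 (pos 8,9,10,11,12,13,14,15): XOR of data positions = 0⊕1⊕1⊕1⊕1⊕0⊕0 = 0
Codeword: 110100100111100

110100100111100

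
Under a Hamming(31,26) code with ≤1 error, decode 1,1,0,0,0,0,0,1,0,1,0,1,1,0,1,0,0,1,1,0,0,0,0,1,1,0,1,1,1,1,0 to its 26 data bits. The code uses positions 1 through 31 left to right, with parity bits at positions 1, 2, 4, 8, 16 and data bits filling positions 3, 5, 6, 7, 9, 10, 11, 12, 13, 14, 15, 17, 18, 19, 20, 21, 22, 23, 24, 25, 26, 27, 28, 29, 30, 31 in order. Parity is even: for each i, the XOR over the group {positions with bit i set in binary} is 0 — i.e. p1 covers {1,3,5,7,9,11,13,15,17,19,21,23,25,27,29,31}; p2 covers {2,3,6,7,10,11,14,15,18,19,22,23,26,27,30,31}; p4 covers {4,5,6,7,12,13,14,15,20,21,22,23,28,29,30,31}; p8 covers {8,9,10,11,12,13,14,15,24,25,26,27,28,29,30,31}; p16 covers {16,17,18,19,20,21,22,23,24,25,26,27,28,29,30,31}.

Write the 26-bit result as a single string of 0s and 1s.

00000111101011000011011110

s1 (pos 1,3,5,7,9,11,13,15,17,19,21,23,25,27,29,31): 1⊕0⊕0⊕0⊕0⊕0⊕1⊕1⊕0⊕1⊕0⊕0⊕1⊕1⊕1⊕0 = 1
s2 (pos 2,3,6,7,10,11,14,15,18,19,22,23,26,27,30,31): 1⊕0⊕0⊕0⊕1⊕0⊕0⊕1⊕1⊕1⊕0⊕0⊕0⊕1⊕1⊕0 = 1
s4 (pos 4,5,6,7,12,13,14,15,20,21,22,23,28,29,30,31): 0⊕0⊕0⊕0⊕1⊕1⊕0⊕1⊕0⊕0⊕0⊕0⊕1⊕1⊕1⊕0 = 0
s8 (pos 8,9,10,11,12,13,14,15,24,25,26,27,28,29,30,31): 1⊕0⊕1⊕0⊕1⊕1⊕0⊕1⊕1⊕1⊕0⊕1⊕1⊕1⊕1⊕0 = 1
s16 (pos 16,17,18,19,20,21,22,23,24,25,26,27,28,29,30,31): 0⊕0⊕1⊕1⊕0⊕0⊕0⊕0⊕1⊕1⊕0⊕1⊕1⊕1⊕1⊕0 = 0
Syndrome s16…s1 = 01011 → error at position 11.
Flip position 11: 1100000101011010011000011011110 → 1100000101111010011000011011110
Read data bits from positions 3,5,6,7,9,10,11,12,13,14,15,17,18,19,20,21,22,23,24,25,26,27,28,29,30,31: 00000111101011000011011110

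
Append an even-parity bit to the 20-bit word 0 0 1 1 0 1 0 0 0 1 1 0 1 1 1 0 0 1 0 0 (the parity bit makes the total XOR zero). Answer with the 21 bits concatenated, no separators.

001101000110111001001

XOR of the 20 data bits: 0⊕0⊕1⊕1⊕0⊕1⊕0⊕0⊕0⊕1⊕1⊕0⊕1⊕1⊕1⊕0⊕0⊕1⊕0⊕0 = 1
Parity bit = 1 (so all 21 bits XOR to 0).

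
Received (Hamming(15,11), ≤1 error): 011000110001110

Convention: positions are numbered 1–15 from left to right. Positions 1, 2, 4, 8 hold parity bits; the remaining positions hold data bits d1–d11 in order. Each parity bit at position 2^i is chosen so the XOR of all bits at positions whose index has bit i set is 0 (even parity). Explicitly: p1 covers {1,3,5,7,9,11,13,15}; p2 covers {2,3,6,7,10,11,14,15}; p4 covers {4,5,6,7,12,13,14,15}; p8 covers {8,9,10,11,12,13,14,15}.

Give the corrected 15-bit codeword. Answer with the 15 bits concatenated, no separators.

s1 (pos 1,3,5,7,9,11,13,15): 0⊕1⊕0⊕1⊕0⊕0⊕1⊕0 = 1
s2 (pos 2,3,6,7,10,11,14,15): 1⊕1⊕0⊕1⊕0⊕0⊕1⊕0 = 0
s4 (pos 4,5,6,7,12,13,14,15): 0⊕0⊕0⊕1⊕1⊕1⊕1⊕0 = 0
s8 (pos 8,9,10,11,12,13,14,15): 1⊕0⊕0⊕0⊕1⊕1⊕1⊕0 = 0
Syndrome s8…s1 = 0001 → error at position 1.
Flip position 1: 011000110001110 → 111000110001110

111000110001110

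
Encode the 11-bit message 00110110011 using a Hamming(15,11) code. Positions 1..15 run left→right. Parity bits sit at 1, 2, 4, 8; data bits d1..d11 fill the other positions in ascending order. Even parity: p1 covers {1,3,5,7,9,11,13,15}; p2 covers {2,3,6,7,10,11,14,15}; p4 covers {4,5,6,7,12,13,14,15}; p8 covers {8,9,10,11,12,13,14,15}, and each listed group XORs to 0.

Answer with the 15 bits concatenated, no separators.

Place data at non-parity positions: p1 p2 0 p4 0 1 1 p8 0 1 1 0 0 1 1
p1 (pos 1,3,5,7,9,11,13,15): XOR of data positions = 0⊕0⊕1⊕0⊕1⊕0⊕1 = 1
p2 (pos 2,3,6,7,10,11,14,15): XOR of data positions = 0⊕1⊕1⊕1⊕1⊕1⊕1 = 0
p4 (pos 4,5,6,7,12,13,14,15): XOR of data positions = 0⊕1⊕1⊕0⊕0⊕1⊕1 = 0
p8 (pos 8,9,10,11,12,13,14,15): XOR of data positions = 0⊕1⊕1⊕0⊕0⊕1⊕1 = 0
Codeword: 100001100110011

100001100110011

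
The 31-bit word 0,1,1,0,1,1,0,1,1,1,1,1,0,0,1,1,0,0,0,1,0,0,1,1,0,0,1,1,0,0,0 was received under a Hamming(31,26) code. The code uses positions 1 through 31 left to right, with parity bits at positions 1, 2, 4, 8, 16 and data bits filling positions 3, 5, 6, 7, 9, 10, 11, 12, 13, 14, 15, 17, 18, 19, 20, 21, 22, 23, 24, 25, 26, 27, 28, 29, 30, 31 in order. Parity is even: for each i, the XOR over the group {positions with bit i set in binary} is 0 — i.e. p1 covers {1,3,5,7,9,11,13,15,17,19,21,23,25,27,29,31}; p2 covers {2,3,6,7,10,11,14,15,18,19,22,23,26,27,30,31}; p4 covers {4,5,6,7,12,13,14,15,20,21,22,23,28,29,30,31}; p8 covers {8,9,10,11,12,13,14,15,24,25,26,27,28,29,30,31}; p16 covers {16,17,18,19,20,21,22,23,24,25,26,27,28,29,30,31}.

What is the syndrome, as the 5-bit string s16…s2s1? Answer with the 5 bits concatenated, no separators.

s1 (pos 1,3,5,7,9,11,13,15,17,19,21,23,25,27,29,31): 0⊕1⊕1⊕0⊕1⊕1⊕0⊕1⊕0⊕0⊕0⊕1⊕0⊕1⊕0⊕0 = 1
s2 (pos 2,3,6,7,10,11,14,15,18,19,22,23,26,27,30,31): 1⊕1⊕1⊕0⊕1⊕1⊕0⊕1⊕0⊕0⊕0⊕1⊕0⊕1⊕0⊕0 = 0
s4 (pos 4,5,6,7,12,13,14,15,20,21,22,23,28,29,30,31): 0⊕1⊕1⊕0⊕1⊕0⊕0⊕1⊕1⊕0⊕0⊕1⊕1⊕0⊕0⊕0 = 1
s8 (pos 8,9,10,11,12,13,14,15,24,25,26,27,28,29,30,31): 1⊕1⊕1⊕1⊕1⊕0⊕0⊕1⊕1⊕0⊕0⊕1⊕1⊕0⊕0⊕0 = 1
s16 (pos 16,17,18,19,20,21,22,23,24,25,26,27,28,29,30,31): 1⊕0⊕0⊕0⊕1⊕0⊕0⊕1⊕1⊕0⊕0⊕1⊕1⊕0⊕0⊕0 = 0
Syndrome s16…s1 = 01101 → error at position 13.

01101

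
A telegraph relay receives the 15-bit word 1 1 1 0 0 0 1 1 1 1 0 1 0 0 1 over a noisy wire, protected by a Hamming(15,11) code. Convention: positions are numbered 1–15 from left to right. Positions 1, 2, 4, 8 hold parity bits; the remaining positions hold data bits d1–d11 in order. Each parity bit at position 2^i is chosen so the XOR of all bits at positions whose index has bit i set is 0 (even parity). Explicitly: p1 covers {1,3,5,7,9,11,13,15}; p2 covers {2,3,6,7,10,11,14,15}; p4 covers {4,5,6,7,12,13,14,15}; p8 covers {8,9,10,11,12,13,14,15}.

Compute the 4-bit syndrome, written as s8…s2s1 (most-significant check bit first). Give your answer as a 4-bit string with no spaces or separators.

1111

s1 (pos 1,3,5,7,9,11,13,15): 1⊕1⊕0⊕1⊕1⊕0⊕0⊕1 = 1
s2 (pos 2,3,6,7,10,11,14,15): 1⊕1⊕0⊕1⊕1⊕0⊕0⊕1 = 1
s4 (pos 4,5,6,7,12,13,14,15): 0⊕0⊕0⊕1⊕1⊕0⊕0⊕1 = 1
s8 (pos 8,9,10,11,12,13,14,15): 1⊕1⊕1⊕0⊕1⊕0⊕0⊕1 = 1
Syndrome s8…s1 = 1111 → error at position 15.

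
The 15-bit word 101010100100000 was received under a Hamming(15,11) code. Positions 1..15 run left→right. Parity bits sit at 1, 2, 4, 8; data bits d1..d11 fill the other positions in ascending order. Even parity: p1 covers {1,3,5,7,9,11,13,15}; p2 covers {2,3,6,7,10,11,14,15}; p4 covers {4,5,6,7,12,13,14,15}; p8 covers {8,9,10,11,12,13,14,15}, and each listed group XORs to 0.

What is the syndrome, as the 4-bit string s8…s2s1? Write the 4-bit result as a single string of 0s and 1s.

s1 (pos 1,3,5,7,9,11,13,15): 1⊕1⊕1⊕1⊕0⊕0⊕0⊕0 = 0
s2 (pos 2,3,6,7,10,11,14,15): 0⊕1⊕0⊕1⊕1⊕0⊕0⊕0 = 1
s4 (pos 4,5,6,7,12,13,14,15): 0⊕1⊕0⊕1⊕0⊕0⊕0⊕0 = 0
s8 (pos 8,9,10,11,12,13,14,15): 0⊕0⊕1⊕0⊕0⊕0⊕0⊕0 = 1
Syndrome s8…s1 = 1010 → error at position 10.

1010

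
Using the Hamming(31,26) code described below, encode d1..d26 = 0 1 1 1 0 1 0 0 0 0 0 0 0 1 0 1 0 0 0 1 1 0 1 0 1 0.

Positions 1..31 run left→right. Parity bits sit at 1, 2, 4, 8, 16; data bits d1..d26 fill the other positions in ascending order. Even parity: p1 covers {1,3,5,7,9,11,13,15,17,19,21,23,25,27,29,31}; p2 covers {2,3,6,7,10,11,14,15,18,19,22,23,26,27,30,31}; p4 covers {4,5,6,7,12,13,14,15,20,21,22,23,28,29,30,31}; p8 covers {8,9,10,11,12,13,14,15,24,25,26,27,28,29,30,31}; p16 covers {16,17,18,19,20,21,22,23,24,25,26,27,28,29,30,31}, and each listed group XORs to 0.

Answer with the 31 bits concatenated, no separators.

Place data at non-parity positions: p1 p2 0 p4 1 1 1 p8 0 1 0 0 0 0 0 p16 0 0 1 0 1 0 0 0 1 1 0 1 0 1 0
p1 (pos 1,3,5,7,9,11,13,15,17,19,21,23,25,27,29,31): XOR of data positions = 0⊕1⊕1⊕0⊕0⊕0⊕0⊕0⊕1⊕1⊕0⊕1⊕0⊕0⊕0 = 1
p2 (pos 2,3,6,7,10,11,14,15,18,19,22,23,26,27,30,31): XOR of data positions = 0⊕1⊕1⊕1⊕0⊕0⊕0⊕0⊕1⊕0⊕0⊕1⊕0⊕1⊕0 = 0
p4 (pos 4,5,6,7,12,13,14,15,20,21,22,23,28,29,30,31): XOR of data positions = 1⊕1⊕1⊕0⊕0⊕0⊕0⊕0⊕1⊕0⊕0⊕1⊕0⊕1⊕0 = 0
p8 (pos 8,9,10,11,12,13,14,15,24,25,26,27,28,29,30,31): XOR of data positions = 0⊕1⊕0⊕0⊕0⊕0⊕0⊕0⊕1⊕1⊕0⊕1⊕0⊕1⊕0 = 1
p16 (pos 16,17,18,19,20,21,22,23,24,25,26,27,28,29,30,31): XOR of data positions = 0⊕0⊕1⊕0⊕1⊕0⊕0⊕0⊕1⊕1⊕0⊕1⊕0⊕1⊕0 = 0
Codeword: 1000111101000000001010001101010

1000111101000000001010001101010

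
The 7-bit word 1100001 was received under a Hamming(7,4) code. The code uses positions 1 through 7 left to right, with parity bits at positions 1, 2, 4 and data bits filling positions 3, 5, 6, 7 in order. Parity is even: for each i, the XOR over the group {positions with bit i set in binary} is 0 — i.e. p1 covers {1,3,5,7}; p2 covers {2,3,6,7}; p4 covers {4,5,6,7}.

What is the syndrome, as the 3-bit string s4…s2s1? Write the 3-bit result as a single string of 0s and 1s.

100

s1 (pos 1,3,5,7): 1⊕0⊕0⊕1 = 0
s2 (pos 2,3,6,7): 1⊕0⊕0⊕1 = 0
s4 (pos 4,5,6,7): 0⊕0⊕0⊕1 = 1
Syndrome s4…s1 = 100 → error at position 4.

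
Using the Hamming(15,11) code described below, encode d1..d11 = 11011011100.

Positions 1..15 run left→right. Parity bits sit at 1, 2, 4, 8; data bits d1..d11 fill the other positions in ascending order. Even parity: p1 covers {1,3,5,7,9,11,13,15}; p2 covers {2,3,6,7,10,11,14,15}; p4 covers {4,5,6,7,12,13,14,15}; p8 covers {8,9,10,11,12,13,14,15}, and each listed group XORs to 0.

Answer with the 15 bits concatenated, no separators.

011010101011100

Place data at non-parity positions: p1 p2 1 p4 1 0 1 p8 1 0 1 1 1 0 0
p1 (pos 1,3,5,7,9,11,13,15): XOR of data positions = 1⊕1⊕1⊕1⊕1⊕1⊕0 = 0
p2 (pos 2,3,6,7,10,11,14,15): XOR of data positions = 1⊕0⊕1⊕0⊕1⊕0⊕0 = 1
p4 (pos 4,5,6,7,12,13,14,15): XOR of data positions = 1⊕0⊕1⊕1⊕1⊕0⊕0 = 0
p8 (pos 8,9,10,11,12,13,14,15): XOR of data positions = 1⊕0⊕1⊕1⊕1⊕0⊕0 = 0
Codeword: 011010101011100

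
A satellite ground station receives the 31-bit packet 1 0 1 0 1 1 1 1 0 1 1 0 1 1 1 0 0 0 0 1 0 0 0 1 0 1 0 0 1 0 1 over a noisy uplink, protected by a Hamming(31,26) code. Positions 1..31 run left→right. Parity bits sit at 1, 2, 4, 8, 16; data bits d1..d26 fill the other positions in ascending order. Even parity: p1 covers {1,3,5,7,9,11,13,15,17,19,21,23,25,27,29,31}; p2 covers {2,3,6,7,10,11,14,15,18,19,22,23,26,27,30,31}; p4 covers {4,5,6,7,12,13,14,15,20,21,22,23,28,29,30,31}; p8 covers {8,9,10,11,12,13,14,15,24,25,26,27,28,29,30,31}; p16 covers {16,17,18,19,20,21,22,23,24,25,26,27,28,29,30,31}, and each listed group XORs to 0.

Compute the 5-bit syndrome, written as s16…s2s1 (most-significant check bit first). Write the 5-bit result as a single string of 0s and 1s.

10111

s1 (pos 1,3,5,7,9,11,13,15,17,19,21,23,25,27,29,31): 1⊕1⊕1⊕1⊕0⊕1⊕1⊕1⊕0⊕0⊕0⊕0⊕0⊕0⊕1⊕1 = 1
s2 (pos 2,3,6,7,10,11,14,15,18,19,22,23,26,27,30,31): 0⊕1⊕1⊕1⊕1⊕1⊕1⊕1⊕0⊕0⊕0⊕0⊕1⊕0⊕0⊕1 = 1
s4 (pos 4,5,6,7,12,13,14,15,20,21,22,23,28,29,30,31): 0⊕1⊕1⊕1⊕0⊕1⊕1⊕1⊕1⊕0⊕0⊕0⊕0⊕1⊕0⊕1 = 1
s8 (pos 8,9,10,11,12,13,14,15,24,25,26,27,28,29,30,31): 1⊕0⊕1⊕1⊕0⊕1⊕1⊕1⊕1⊕0⊕1⊕0⊕0⊕1⊕0⊕1 = 0
s16 (pos 16,17,18,19,20,21,22,23,24,25,26,27,28,29,30,31): 0⊕0⊕0⊕0⊕1⊕0⊕0⊕0⊕1⊕0⊕1⊕0⊕0⊕1⊕0⊕1 = 1
Syndrome s16…s1 = 10111 → error at position 23.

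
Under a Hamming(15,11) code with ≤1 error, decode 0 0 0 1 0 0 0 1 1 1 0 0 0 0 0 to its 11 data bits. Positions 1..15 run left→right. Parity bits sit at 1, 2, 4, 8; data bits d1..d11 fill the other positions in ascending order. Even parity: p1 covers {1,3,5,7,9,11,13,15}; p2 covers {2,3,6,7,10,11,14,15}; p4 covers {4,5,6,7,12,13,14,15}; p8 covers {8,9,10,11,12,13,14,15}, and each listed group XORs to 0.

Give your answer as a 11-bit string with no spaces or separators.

00001100001

s1 (pos 1,3,5,7,9,11,13,15): 0⊕0⊕0⊕0⊕1⊕0⊕0⊕0 = 1
s2 (pos 2,3,6,7,10,11,14,15): 0⊕0⊕0⊕0⊕1⊕0⊕0⊕0 = 1
s4 (pos 4,5,6,7,12,13,14,15): 1⊕0⊕0⊕0⊕0⊕0⊕0⊕0 = 1
s8 (pos 8,9,10,11,12,13,14,15): 1⊕1⊕1⊕0⊕0⊕0⊕0⊕0 = 1
Syndrome s8…s1 = 1111 → error at position 15.
Flip position 15: 000100011100000 → 000100011100001
Read data bits from positions 3,5,6,7,9,10,11,12,13,14,15: 00001100001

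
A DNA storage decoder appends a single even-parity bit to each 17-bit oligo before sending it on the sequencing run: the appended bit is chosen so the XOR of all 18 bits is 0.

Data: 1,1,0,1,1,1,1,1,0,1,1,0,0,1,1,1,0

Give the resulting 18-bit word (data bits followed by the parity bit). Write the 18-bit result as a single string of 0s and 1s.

110111110110011100

XOR of the 17 data bits: 1⊕1⊕0⊕1⊕1⊕1⊕1⊕1⊕0⊕1⊕1⊕0⊕0⊕1⊕1⊕1⊕0 = 0
Parity bit = 0 (so all 18 bits XOR to 0).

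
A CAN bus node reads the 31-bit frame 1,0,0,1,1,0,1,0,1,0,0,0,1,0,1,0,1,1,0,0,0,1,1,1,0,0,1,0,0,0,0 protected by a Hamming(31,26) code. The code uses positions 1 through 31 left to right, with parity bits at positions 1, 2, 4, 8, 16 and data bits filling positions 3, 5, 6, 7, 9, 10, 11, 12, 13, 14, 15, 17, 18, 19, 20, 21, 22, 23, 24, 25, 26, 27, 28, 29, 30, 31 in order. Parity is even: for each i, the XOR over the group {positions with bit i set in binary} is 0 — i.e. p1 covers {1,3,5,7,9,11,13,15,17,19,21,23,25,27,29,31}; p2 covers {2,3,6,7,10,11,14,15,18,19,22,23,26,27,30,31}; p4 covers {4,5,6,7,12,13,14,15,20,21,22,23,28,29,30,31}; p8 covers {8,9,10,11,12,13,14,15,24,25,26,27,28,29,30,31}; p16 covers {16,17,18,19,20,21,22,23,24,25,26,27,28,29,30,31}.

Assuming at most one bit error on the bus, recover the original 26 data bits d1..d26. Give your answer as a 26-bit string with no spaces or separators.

01011000001110001110010000

s1 (pos 1,3,5,7,9,11,13,15,17,19,21,23,25,27,29,31): 1⊕0⊕1⊕1⊕1⊕0⊕1⊕1⊕1⊕0⊕0⊕1⊕0⊕1⊕0⊕0 = 1
s2 (pos 2,3,6,7,10,11,14,15,18,19,22,23,26,27,30,31): 0⊕0⊕0⊕1⊕0⊕0⊕0⊕1⊕1⊕0⊕1⊕1⊕0⊕1⊕0⊕0 = 0
s4 (pos 4,5,6,7,12,13,14,15,20,21,22,23,28,29,30,31): 1⊕1⊕0⊕1⊕0⊕1⊕0⊕1⊕0⊕0⊕1⊕1⊕0⊕0⊕0⊕0 = 1
s8 (pos 8,9,10,11,12,13,14,15,24,25,26,27,28,29,30,31): 0⊕1⊕0⊕0⊕0⊕1⊕0⊕1⊕1⊕0⊕0⊕1⊕0⊕0⊕0⊕0 = 1
s16 (pos 16,17,18,19,20,21,22,23,24,25,26,27,28,29,30,31): 0⊕1⊕1⊕0⊕0⊕0⊕1⊕1⊕1⊕0⊕0⊕1⊕0⊕0⊕0⊕0 = 0
Syndrome s16…s1 = 01101 → error at position 13.
Flip position 13: 1001101010001010110001110010000 → 1001101010000010110001110010000
Read data bits from positions 3,5,6,7,9,10,11,12,13,14,15,17,18,19,20,21,22,23,24,25,26,27,28,29,30,31: 01011000001110001110010000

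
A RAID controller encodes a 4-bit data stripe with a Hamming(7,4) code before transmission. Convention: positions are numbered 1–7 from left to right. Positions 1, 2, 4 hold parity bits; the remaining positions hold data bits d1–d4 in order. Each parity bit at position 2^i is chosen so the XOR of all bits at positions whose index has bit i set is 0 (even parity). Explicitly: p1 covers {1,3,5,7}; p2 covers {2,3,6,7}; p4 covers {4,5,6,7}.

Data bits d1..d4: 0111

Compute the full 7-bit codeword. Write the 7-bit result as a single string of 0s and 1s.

Place data at non-parity positions: p1 p2 0 p4 1 1 1
p1 (pos 1,3,5,7): XOR of data positions = 0⊕1⊕1 = 0
p2 (pos 2,3,6,7): XOR of data positions = 0⊕1⊕1 = 0
p4 (pos 4,5,6,7): XOR of data positions = 1⊕1⊕1 = 1
Codeword: 0001111

0001111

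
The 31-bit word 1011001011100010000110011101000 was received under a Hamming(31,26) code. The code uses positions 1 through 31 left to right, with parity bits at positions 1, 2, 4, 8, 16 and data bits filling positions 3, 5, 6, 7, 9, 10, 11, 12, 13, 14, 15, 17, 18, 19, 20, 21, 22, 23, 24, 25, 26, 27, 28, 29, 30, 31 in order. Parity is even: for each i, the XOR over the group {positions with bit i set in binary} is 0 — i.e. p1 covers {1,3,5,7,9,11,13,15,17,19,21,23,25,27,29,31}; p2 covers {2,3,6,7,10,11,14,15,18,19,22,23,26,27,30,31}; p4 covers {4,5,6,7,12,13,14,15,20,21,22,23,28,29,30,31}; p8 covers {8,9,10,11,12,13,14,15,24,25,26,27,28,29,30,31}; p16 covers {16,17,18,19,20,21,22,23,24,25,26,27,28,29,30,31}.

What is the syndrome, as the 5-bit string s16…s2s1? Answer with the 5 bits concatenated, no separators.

s1 (pos 1,3,5,7,9,11,13,15,17,19,21,23,25,27,29,31): 1⊕1⊕0⊕1⊕1⊕1⊕0⊕1⊕0⊕0⊕1⊕0⊕1⊕0⊕0⊕0 = 0
s2 (pos 2,3,6,7,10,11,14,15,18,19,22,23,26,27,30,31): 0⊕1⊕0⊕1⊕1⊕1⊕0⊕1⊕0⊕0⊕0⊕0⊕1⊕0⊕0⊕0 = 0
s4 (pos 4,5,6,7,12,13,14,15,20,21,22,23,28,29,30,31): 1⊕0⊕0⊕1⊕0⊕0⊕0⊕1⊕1⊕1⊕0⊕0⊕1⊕0⊕0⊕0 = 0
s8 (pos 8,9,10,11,12,13,14,15,24,25,26,27,28,29,30,31): 0⊕1⊕1⊕1⊕0⊕0⊕0⊕1⊕1⊕1⊕1⊕0⊕1⊕0⊕0⊕0 = 0
s16 (pos 16,17,18,19,20,21,22,23,24,25,26,27,28,29,30,31): 0⊕0⊕0⊕0⊕1⊕1⊕0⊕0⊕1⊕1⊕1⊕0⊕1⊕0⊕0⊕0 = 0
Syndrome s16…s1 = 00000 → no error.

00000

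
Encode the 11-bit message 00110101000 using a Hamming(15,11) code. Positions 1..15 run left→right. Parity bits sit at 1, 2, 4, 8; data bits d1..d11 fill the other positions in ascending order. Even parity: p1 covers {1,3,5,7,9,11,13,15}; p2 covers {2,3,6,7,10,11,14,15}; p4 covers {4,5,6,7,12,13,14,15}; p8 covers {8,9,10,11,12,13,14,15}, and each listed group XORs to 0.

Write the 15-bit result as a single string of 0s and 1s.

Place data at non-parity positions: p1 p2 0 p4 0 1 1 p8 0 1 0 1 0 0 0
p1 (pos 1,3,5,7,9,11,13,15): XOR of data positions = 0⊕0⊕1⊕0⊕0⊕0⊕0 = 1
p2 (pos 2,3,6,7,10,11,14,15): XOR of data positions = 0⊕1⊕1⊕1⊕0⊕0⊕0 = 1
p4 (pos 4,5,6,7,12,13,14,15): XOR of data positions = 0⊕1⊕1⊕1⊕0⊕0⊕0 = 1
p8 (pos 8,9,10,11,12,13,14,15): XOR of data positions = 0⊕1⊕0⊕1⊕0⊕0⊕0 = 0
Codeword: 110101100101000

110101100101000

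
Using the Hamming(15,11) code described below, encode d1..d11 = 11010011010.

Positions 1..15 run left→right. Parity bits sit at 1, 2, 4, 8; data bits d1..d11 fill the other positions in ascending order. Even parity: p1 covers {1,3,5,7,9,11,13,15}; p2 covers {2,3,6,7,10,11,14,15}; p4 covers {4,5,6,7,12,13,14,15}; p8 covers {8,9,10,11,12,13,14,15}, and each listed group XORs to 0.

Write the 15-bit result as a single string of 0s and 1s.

Place data at non-parity positions: p1 p2 1 p4 1 0 1 p8 0 0 1 1 0 1 0
p1 (pos 1,3,5,7,9,11,13,15): XOR of data positions = 1⊕1⊕1⊕0⊕1⊕0⊕0 = 0
p2 (pos 2,3,6,7,10,11,14,15): XOR of data positions = 1⊕0⊕1⊕0⊕1⊕1⊕0 = 0
p4 (pos 4,5,6,7,12,13,14,15): XOR of data positions = 1⊕0⊕1⊕1⊕0⊕1⊕0 = 0
p8 (pos 8,9,10,11,12,13,14,15): XOR of data positions = 0⊕0⊕1⊕1⊕0⊕1⊕0 = 1
Codeword: 001010110011010

001010110011010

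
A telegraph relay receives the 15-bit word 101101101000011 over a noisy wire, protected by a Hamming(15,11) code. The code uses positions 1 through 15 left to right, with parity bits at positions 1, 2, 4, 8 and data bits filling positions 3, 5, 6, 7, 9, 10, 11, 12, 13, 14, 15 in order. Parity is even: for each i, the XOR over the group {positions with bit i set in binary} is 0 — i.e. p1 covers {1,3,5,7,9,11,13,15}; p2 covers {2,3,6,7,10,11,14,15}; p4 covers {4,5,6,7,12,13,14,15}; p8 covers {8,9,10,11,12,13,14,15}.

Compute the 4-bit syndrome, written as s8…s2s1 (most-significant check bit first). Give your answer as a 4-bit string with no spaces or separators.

1111

s1 (pos 1,3,5,7,9,11,13,15): 1⊕1⊕0⊕1⊕1⊕0⊕0⊕1 = 1
s2 (pos 2,3,6,7,10,11,14,15): 0⊕1⊕1⊕1⊕0⊕0⊕1⊕1 = 1
s4 (pos 4,5,6,7,12,13,14,15): 1⊕0⊕1⊕1⊕0⊕0⊕1⊕1 = 1
s8 (pos 8,9,10,11,12,13,14,15): 0⊕1⊕0⊕0⊕0⊕0⊕1⊕1 = 1
Syndrome s8…s1 = 1111 → error at position 15.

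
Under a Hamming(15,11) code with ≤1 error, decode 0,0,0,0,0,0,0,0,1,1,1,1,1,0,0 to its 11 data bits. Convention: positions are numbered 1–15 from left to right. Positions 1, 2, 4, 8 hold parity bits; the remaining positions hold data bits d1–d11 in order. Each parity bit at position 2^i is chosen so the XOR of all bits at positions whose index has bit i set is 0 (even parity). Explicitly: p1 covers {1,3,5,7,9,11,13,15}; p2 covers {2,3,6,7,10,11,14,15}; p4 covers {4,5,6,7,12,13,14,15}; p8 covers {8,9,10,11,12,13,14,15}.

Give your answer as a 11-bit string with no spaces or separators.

s1 (pos 1,3,5,7,9,11,13,15): 0⊕0⊕0⊕0⊕1⊕1⊕1⊕0 = 1
s2 (pos 2,3,6,7,10,11,14,15): 0⊕0⊕0⊕0⊕1⊕1⊕0⊕0 = 0
s4 (pos 4,5,6,7,12,13,14,15): 0⊕0⊕0⊕0⊕1⊕1⊕0⊕0 = 0
s8 (pos 8,9,10,11,12,13,14,15): 0⊕1⊕1⊕1⊕1⊕1⊕0⊕0 = 1
Syndrome s8…s1 = 1001 → error at position 9.
Flip position 9: 000000001111100 → 000000000111100
Read data bits from positions 3,5,6,7,9,10,11,12,13,14,15: 00000111100

00000111100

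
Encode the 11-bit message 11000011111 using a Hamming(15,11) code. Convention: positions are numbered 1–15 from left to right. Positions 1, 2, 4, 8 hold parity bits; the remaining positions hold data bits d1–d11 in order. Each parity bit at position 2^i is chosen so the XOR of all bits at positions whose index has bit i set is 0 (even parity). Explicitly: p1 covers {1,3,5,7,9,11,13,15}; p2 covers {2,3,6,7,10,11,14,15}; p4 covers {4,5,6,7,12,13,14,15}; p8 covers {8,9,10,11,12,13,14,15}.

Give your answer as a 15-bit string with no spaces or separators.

101110010011111

Place data at non-parity positions: p1 p2 1 p4 1 0 0 p8 0 0 1 1 1 1 1
p1 (pos 1,3,5,7,9,11,13,15): XOR of data positions = 1⊕1⊕0⊕0⊕1⊕1⊕1 = 1
p2 (pos 2,3,6,7,10,11,14,15): XOR of data positions = 1⊕0⊕0⊕0⊕1⊕1⊕1 = 0
p4 (pos 4,5,6,7,12,13,14,15): XOR of data positions = 1⊕0⊕0⊕1⊕1⊕1⊕1 = 1
p8 (pos 8,9,10,11,12,13,14,15): XOR of data positions = 0⊕0⊕1⊕1⊕1⊕1⊕1 = 1
Codeword: 101110010011111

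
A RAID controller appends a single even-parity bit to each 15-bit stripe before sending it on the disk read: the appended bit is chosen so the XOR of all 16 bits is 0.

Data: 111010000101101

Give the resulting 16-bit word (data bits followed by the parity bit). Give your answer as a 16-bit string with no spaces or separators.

XOR of the 15 data bits: 1⊕1⊕1⊕0⊕1⊕0⊕0⊕0⊕0⊕1⊕0⊕1⊕1⊕0⊕1 = 0
Parity bit = 0 (so all 16 bits XOR to 0).

1110100001011010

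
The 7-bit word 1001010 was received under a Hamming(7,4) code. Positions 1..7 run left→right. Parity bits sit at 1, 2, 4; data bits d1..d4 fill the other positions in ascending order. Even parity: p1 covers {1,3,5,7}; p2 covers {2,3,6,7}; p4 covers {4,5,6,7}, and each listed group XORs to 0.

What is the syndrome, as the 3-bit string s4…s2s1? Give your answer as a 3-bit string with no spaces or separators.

s1 (pos 1,3,5,7): 1⊕0⊕0⊕0 = 1
s2 (pos 2,3,6,7): 0⊕0⊕1⊕0 = 1
s4 (pos 4,5,6,7): 1⊕0⊕1⊕0 = 0
Syndrome s4…s1 = 011 → error at position 3.

011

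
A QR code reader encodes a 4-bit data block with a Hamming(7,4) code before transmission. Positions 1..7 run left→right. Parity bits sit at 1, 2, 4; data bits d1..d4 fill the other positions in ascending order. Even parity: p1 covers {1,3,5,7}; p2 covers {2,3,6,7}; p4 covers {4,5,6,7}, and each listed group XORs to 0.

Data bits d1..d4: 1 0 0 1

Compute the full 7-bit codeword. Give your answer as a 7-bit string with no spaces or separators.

0011001

Place data at non-parity positions: p1 p2 1 p4 0 0 1
p1 (pos 1,3,5,7): XOR of data positions = 1⊕0⊕1 = 0
p2 (pos 2,3,6,7): XOR of data positions = 1⊕0⊕1 = 0
p4 (pos 4,5,6,7): XOR of data positions = 0⊕0⊕1 = 1
Codeword: 0011001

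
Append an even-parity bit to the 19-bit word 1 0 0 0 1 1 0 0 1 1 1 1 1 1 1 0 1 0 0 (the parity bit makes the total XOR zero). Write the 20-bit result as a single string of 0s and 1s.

10001100111111101001

XOR of the 19 data bits: 1⊕0⊕0⊕0⊕1⊕1⊕0⊕0⊕1⊕1⊕1⊕1⊕1⊕1⊕1⊕0⊕1⊕0⊕0 = 1
Parity bit = 1 (so all 20 bits XOR to 0).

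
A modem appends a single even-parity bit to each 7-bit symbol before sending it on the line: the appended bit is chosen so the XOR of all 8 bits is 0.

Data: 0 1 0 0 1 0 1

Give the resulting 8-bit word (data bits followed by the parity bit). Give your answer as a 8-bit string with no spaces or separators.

01001011

XOR of the 7 data bits: 0⊕1⊕0⊕0⊕1⊕0⊕1 = 1
Parity bit = 1 (so all 8 bits XOR to 0).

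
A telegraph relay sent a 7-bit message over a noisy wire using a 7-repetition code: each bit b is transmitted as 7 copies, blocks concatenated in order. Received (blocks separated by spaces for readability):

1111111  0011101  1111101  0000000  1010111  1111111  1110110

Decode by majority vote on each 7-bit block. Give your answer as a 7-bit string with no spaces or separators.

1110111

Block 1 (1111111): 7 ones → 1
Block 2 (0011101): 4 ones → 1
Block 3 (1111101): 6 ones → 1
Block 4 (0000000): 0 ones → 0
Block 5 (1010111): 5 ones → 1
Block 6 (1111111): 7 ones → 1
Block 7 (1110110): 5 ones → 1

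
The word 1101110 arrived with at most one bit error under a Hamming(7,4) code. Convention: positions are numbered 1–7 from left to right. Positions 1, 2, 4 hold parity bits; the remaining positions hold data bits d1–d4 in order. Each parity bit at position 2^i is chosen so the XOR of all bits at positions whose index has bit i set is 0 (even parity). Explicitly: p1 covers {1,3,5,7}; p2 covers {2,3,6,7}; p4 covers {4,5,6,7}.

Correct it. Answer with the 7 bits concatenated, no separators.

1100110

s1 (pos 1,3,5,7): 1⊕0⊕1⊕0 = 0
s2 (pos 2,3,6,7): 1⊕0⊕1⊕0 = 0
s4 (pos 4,5,6,7): 1⊕1⊕1⊕0 = 1
Syndrome s4…s1 = 100 → error at position 4.
Flip position 4: 1101110 → 1100110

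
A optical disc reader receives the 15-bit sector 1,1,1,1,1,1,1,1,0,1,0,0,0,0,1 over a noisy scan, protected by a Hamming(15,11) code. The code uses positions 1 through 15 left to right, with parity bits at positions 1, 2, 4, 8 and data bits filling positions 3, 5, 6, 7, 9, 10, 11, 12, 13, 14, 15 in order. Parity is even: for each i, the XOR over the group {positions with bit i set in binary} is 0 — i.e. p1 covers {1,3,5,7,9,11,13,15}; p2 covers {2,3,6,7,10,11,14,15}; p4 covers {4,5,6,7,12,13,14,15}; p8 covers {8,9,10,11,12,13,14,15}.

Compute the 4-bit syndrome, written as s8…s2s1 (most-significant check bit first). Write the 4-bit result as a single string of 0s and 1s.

1101

s1 (pos 1,3,5,7,9,11,13,15): 1⊕1⊕1⊕1⊕0⊕0⊕0⊕1 = 1
s2 (pos 2,3,6,7,10,11,14,15): 1⊕1⊕1⊕1⊕1⊕0⊕0⊕1 = 0
s4 (pos 4,5,6,7,12,13,14,15): 1⊕1⊕1⊕1⊕0⊕0⊕0⊕1 = 1
s8 (pos 8,9,10,11,12,13,14,15): 1⊕0⊕1⊕0⊕0⊕0⊕0⊕1 = 1
Syndrome s8…s1 = 1101 → error at position 13.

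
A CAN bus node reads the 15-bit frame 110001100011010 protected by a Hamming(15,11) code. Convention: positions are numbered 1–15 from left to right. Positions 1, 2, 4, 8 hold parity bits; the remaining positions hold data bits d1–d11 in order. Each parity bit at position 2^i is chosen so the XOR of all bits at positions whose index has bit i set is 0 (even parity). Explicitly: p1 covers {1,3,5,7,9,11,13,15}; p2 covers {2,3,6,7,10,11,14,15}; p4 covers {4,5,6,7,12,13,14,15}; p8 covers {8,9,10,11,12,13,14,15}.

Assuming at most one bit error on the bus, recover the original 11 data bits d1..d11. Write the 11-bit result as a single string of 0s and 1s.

s1 (pos 1,3,5,7,9,11,13,15): 1⊕0⊕0⊕1⊕0⊕1⊕0⊕0 = 1
s2 (pos 2,3,6,7,10,11,14,15): 1⊕0⊕1⊕1⊕0⊕1⊕1⊕0 = 1
s4 (pos 4,5,6,7,12,13,14,15): 0⊕0⊕1⊕1⊕1⊕0⊕1⊕0 = 0
s8 (pos 8,9,10,11,12,13,14,15): 0⊕0⊕0⊕1⊕1⊕0⊕1⊕0 = 1
Syndrome s8…s1 = 1011 → error at position 11.
Flip position 11: 110001100011010 → 110001100001010
Read data bits from positions 3,5,6,7,9,10,11,12,13,14,15: 00110001010

00110001010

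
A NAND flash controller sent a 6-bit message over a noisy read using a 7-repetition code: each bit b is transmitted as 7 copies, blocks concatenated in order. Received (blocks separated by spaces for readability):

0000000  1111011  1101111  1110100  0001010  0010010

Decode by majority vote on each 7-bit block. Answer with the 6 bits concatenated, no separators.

011100

Block 1 (0000000): 0 ones → 0
Block 2 (1111011): 6 ones → 1
Block 3 (1101111): 6 ones → 1
Block 4 (1110100): 4 ones → 1
Block 5 (0001010): 2 ones → 0
Block 6 (0010010): 2 ones → 0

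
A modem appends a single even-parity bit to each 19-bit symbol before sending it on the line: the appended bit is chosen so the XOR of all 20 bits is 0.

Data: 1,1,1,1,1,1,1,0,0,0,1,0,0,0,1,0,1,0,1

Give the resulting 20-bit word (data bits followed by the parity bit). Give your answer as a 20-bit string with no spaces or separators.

XOR of the 19 data bits: 1⊕1⊕1⊕1⊕1⊕1⊕1⊕0⊕0⊕0⊕1⊕0⊕0⊕0⊕1⊕0⊕1⊕0⊕1 = 1
Parity bit = 1 (so all 20 bits XOR to 0).

11111110001000101011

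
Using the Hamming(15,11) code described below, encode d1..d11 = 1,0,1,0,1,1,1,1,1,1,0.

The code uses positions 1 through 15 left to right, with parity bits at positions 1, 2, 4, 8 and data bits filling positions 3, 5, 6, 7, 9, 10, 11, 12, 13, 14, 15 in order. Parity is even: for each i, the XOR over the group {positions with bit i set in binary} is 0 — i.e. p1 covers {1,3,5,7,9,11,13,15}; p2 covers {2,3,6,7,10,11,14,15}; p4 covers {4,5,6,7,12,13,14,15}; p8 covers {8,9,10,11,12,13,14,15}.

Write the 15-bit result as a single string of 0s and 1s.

011001001111110

Place data at non-parity positions: p1 p2 1 p4 0 1 0 p8 1 1 1 1 1 1 0
p1 (pos 1,3,5,7,9,11,13,15): XOR of data positions = 1⊕0⊕0⊕1⊕1⊕1⊕0 = 0
p2 (pos 2,3,6,7,10,11,14,15): XOR of data positions = 1⊕1⊕0⊕1⊕1⊕1⊕0 = 1
p4 (pos 4,5,6,7,12,13,14,15): XOR of data positions = 0⊕1⊕0⊕1⊕1⊕1⊕0 = 0
p8 (pos 8,9,10,11,12,13,14,15): XOR of data positions = 1⊕1⊕1⊕1⊕1⊕1⊕0 = 0
Codeword: 011001001111110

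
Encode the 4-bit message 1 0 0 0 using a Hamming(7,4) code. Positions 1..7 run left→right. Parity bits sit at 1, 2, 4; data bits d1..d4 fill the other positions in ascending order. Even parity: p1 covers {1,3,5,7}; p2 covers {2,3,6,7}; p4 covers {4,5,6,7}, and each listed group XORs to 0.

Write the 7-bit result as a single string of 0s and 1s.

1110000

Place data at non-parity positions: p1 p2 1 p4 0 0 0
p1 (pos 1,3,5,7): XOR of data positions = 1⊕0⊕0 = 1
p2 (pos 2,3,6,7): XOR of data positions = 1⊕0⊕0 = 1
p4 (pos 4,5,6,7): XOR of data positions = 0⊕0⊕0 = 0
Codeword: 1110000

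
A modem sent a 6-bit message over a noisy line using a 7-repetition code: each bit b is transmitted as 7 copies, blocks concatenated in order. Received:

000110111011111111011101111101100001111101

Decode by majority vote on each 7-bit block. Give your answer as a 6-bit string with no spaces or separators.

Block 1 (0001101): 3 ones → 0
Block 2 (1101111): 6 ones → 1
Block 3 (1111011): 6 ones → 1
Block 4 (1011111): 6 ones → 1
Block 5 (0110000): 2 ones → 0
Block 6 (1111101): 6 ones → 1

011101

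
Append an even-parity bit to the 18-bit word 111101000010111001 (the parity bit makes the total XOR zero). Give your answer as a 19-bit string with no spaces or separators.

XOR of the 18 data bits: 1⊕1⊕1⊕1⊕0⊕1⊕0⊕0⊕0⊕0⊕1⊕0⊕1⊕1⊕1⊕0⊕0⊕1 = 0
Parity bit = 0 (so all 19 bits XOR to 0).

1111010000101110010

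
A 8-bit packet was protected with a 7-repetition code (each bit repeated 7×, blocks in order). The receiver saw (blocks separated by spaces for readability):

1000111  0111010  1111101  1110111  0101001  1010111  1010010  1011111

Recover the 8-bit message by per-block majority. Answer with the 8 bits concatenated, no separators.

Block 1 (1000111): 4 ones → 1
Block 2 (0111010): 4 ones → 1
Block 3 (1111101): 6 ones → 1
Block 4 (1110111): 6 ones → 1
Block 5 (0101001): 3 ones → 0
Block 6 (1010111): 5 ones → 1
Block 7 (1010010): 3 ones → 0
Block 8 (1011111): 6 ones → 1

11110101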